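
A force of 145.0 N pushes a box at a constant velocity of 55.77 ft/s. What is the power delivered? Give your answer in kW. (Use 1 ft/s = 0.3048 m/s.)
Convert to SI: F = 145.0 N, v = 16.9987 m/s
P = Fv = (145.0)(16.9987) = 2464.81 W = 2.465 kW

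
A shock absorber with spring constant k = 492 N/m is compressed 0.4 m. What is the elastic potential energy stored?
PE = ½kx² = ½(492)(0.4)² = 39.36 J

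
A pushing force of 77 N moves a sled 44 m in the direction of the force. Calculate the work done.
W = F·d = (77)(44) = 3388 J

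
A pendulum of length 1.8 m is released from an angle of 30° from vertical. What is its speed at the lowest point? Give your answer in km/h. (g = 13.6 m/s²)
h = L(1 − cosθ) = 1.8(1 − cos30°) = 0.241154 m
v = √(2gh) = √(2·13.6·0.241154) = 2.56113 m/s = 9.22 km/h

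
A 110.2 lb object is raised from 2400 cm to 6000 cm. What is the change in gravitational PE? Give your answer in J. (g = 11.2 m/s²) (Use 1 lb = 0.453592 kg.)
Convert to SI: m = 49.9858 kg, Δh = 36.0 m
ΔPE = mgΔh = (49.9858)(11.2)(36.0) = 20150 J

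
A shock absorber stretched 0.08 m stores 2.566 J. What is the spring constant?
k = 2·PE/x² = 2·2.566/(0.08)² = 801.9 N/m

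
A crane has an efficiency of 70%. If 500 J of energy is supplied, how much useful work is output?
W_out = η·W_in = 0.7·500 = 350.0 J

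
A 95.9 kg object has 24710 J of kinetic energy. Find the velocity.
v = √(2·KE/m) = √(2·24710/95.9) = 22.7 m/s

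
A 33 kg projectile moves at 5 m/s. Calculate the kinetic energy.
KE = ½mv² = ½(33)(5)² = 412.5 J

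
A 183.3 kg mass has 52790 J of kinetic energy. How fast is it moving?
v = √(2·KE/m) = √(2·52790/183.3) = 24.0 m/s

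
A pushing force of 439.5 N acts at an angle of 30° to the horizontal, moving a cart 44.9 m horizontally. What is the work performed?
W = F·d·cosθ = (439.5)(44.9)cos(30°) = 17090 J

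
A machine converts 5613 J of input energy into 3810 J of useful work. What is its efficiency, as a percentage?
η = W_out/W_in = 3810/5613 = 67.88%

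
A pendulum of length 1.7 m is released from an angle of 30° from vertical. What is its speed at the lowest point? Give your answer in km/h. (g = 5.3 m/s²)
h = L(1 − cosθ) = 1.7(1 − cos30°) = 0.227757 m
v = √(2gh) = √(2·5.3·0.227757) = 1.55378 m/s = 5.594 km/h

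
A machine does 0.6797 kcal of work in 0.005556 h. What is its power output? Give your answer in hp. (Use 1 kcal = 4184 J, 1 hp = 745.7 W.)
Convert to SI: W = 2843.86 J, t = 20.0016 s
P = W/t = 2843.86/20.0016 = 142.182 W = 0.1907 hp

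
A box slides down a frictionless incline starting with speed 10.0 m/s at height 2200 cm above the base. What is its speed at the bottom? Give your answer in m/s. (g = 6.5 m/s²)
Convert to SI: v₀ = 10.0 m/s, h = 22.0 m
½mv₀² + mgh = ½mv² ⇒ v = √(v₀² + 2gh) = √(10.0² + 2·6.5·22.0) = 19.65 m/s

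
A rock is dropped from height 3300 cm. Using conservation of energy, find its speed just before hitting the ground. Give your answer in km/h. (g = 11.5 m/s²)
Convert to SI: h = 33.0 m
mgh = ½mv² ⇒ v = √(2gh) = √(2·11.5·33.0) = 27.55 m/s = 99.18 km/h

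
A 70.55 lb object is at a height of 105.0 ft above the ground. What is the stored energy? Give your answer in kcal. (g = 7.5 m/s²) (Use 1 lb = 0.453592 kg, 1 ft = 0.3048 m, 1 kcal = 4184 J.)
Convert to SI: m = 32.0009 kg, h = 32.004 m
PE = mgh = (32.0009)(7.5)(32.004) = 7681.18 J = 1.836 kcal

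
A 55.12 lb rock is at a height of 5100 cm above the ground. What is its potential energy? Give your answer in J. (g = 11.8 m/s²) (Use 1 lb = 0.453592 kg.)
Convert to SI: m = 25.002 kg, h = 51.0 m
PE = mgh = (25.002)(11.8)(51.0) = 15050 J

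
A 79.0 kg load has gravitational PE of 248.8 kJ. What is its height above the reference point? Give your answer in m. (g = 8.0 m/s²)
Convert to SI: m = 79.0 kg, PE = 248800 J
h = PE/(mg) = 248800/(79.0·8.0) = 393.7 m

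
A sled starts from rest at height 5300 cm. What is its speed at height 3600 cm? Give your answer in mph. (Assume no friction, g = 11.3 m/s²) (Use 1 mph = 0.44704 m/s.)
Convert to SI: h₁−h₂ = 17.0 m
mgh₁ = mgh₂ + ½mv² ⇒ v = √(2g(h₁−h₂)) = √(2·11.3·17.0) = 19.601 m/s = 43.85 mph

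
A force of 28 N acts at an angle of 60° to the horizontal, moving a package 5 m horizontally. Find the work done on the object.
W = F·d·cosθ = (28)(5)cos(60°) = 70.0 J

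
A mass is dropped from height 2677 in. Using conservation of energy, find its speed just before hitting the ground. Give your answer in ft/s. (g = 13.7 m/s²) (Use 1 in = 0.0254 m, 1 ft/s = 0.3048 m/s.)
Convert to SI: h = 67.9958 m
mgh = ½mv² ⇒ v = √(2gh) = √(2·13.7·67.9958) = 43.1635 m/s = 141.6 ft/s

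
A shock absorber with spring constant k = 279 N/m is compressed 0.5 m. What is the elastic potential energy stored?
PE = ½kx² = ½(279)(0.5)² = 34.88 J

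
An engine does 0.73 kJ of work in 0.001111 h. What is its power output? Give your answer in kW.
Convert to SI: W = 730.0 J, t = 3.9996 s
P = W/t = 730.0/3.9996 = 182.518 W = 0.1825 kW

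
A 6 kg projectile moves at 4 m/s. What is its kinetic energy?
KE = ½mv² = ½(6)(4)² = 48.0 J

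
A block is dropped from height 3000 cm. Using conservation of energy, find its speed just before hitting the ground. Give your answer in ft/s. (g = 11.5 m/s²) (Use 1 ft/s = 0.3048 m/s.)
Convert to SI: h = 30.0 m
mgh = ½mv² ⇒ v = √(2gh) = √(2·11.5·30.0) = 26.2679 m/s = 86.18 ft/s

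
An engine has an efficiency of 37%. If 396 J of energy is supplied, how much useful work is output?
W_out = η·W_in = 0.37·396 = 146.52 J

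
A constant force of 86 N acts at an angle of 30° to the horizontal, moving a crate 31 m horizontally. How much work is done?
W = F·d·cosθ = (86)(31)cos(30°) = 2309 J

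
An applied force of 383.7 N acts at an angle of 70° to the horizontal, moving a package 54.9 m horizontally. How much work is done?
W = F·d·cosθ = (383.7)(54.9)cos(70°) = 7205 J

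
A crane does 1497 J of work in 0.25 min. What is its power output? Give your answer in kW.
Convert to SI: W = 1497.0 J, t = 15.0 s
P = W/t = 1497.0/15.0 = 99.8 W = 0.0998 kW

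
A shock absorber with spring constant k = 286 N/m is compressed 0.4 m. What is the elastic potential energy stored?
PE = ½kx² = ½(286)(0.4)² = 22.88 J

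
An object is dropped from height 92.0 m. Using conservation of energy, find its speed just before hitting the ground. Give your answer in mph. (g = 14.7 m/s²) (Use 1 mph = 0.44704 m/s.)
mgh = ½mv² ⇒ v = √(2gh) = √(2·14.7·92.0) = 52.0077 m/s = 116.3 mph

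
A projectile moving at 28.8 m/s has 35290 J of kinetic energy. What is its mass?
m = 2·KE/v² = 2·35290/(28.8)² = 85.09 kg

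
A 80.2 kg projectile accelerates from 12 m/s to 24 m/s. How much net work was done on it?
W = ΔKE = ½m(v₂² − v₁²) = ½(80.2)(24² − 12²) = 17323.2 J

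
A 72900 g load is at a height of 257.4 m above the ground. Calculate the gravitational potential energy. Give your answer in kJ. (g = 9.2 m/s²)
Convert to SI: m = 72.9 kg, h = 257.4 m
PE = mgh = (72.9)(9.2)(257.4) = 172633 J = 172.6 kJ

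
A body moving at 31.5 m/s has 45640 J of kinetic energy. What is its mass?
m = 2·KE/v² = 2·45640/(31.5)² = 91.99 kg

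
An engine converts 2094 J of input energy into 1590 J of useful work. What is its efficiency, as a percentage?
η = W_out/W_in = 1590/2094 = 75.93%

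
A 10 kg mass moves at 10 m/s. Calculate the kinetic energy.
KE = ½mv² = ½(10)(10)² = 500.0 J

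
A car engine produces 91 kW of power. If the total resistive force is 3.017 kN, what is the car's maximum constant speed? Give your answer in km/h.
Convert to SI: F = 3017.0 N
P = Fv ⇒ v = P/F = 91000 W/3017.0 N = 30.1624 m/s = 108.6 km/h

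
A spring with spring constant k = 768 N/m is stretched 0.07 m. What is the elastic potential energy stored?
PE = ½kx² = ½(768)(0.07)² = 1.882 J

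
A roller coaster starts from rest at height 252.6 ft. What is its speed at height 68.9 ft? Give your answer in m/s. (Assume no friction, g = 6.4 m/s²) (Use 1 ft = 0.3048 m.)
Convert to SI: h₁−h₂ = 55.9918 m
mgh₁ = mgh₂ + ½mv² ⇒ v = √(2g(h₁−h₂)) = √(2·6.4·55.9918) = 26.77 m/s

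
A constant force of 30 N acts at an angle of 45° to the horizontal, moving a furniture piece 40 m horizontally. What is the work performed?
W = F·d·cosθ = (30)(40)cos(45°) = 848.5 J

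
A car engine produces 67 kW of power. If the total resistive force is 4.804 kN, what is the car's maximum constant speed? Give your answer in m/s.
Convert to SI: F = 4804.0 N
P = Fv ⇒ v = P/F = 67000 W/4804.0 N = 13.95 m/s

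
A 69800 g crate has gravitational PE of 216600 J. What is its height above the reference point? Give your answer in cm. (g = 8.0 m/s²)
Convert to SI: m = 69.8 kg, PE = 216600 J
h = PE/(mg) = 216600/(69.8·8.0) = 387.894 m = 38790 cm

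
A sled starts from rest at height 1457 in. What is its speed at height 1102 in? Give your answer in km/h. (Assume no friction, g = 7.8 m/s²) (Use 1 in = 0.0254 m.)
Convert to SI: h₁−h₂ = 9.017 m
mgh₁ = mgh₂ + ½mv² ⇒ v = √(2g(h₁−h₂)) = √(2·7.8·9.017) = 11.8602 m/s = 42.7 km/h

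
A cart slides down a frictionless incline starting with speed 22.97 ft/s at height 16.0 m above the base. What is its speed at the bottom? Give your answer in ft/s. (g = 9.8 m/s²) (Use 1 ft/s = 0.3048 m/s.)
Convert to SI: v₀ = 7.00126 m/s, h = 16.0 m
½mv₀² + mgh = ½mv² ⇒ v = √(v₀² + 2gh) = √(7.00126² + 2·9.8·16.0) = 19.0425 m/s = 62.48 ft/s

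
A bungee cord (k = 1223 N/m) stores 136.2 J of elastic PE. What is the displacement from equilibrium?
x = √(2·PE/k) = √(2·136.2/1223) = 0.4719 m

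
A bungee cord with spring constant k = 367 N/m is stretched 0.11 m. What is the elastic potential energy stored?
PE = ½kx² = ½(367)(0.11)² = 2.22 J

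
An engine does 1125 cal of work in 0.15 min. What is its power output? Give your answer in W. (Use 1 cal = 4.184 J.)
Convert to SI: W = 4707.0 J, t = 9.0 s
P = W/t = 4707.0/9.0 = 523.0 W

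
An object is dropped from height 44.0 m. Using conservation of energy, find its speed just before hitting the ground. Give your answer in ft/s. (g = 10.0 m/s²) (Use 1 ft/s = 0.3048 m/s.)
mgh = ½mv² ⇒ v = √(2gh) = √(2·10.0·44.0) = 29.6648 m/s = 97.33 ft/s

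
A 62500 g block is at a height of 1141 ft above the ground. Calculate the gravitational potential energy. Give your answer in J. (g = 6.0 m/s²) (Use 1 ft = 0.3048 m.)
Convert to SI: m = 62.5 kg, h = 347.777 m
PE = mgh = (62.5)(6.0)(347.777) = 130400 J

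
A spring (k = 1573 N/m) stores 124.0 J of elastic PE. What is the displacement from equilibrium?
x = √(2·PE/k) = √(2·124.0/1573) = 0.3971 m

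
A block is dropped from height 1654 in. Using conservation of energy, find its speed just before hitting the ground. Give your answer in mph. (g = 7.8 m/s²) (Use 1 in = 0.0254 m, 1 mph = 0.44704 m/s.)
Convert to SI: h = 42.0116 m
mgh = ½mv² ⇒ v = √(2gh) = √(2·7.8·42.0116) = 25.6004 m/s = 57.27 mph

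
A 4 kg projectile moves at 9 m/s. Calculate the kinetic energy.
KE = ½mv² = ½(4)(9)² = 162.0 J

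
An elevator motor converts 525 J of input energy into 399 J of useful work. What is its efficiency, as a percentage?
η = W_out/W_in = 399/525 = 76.0%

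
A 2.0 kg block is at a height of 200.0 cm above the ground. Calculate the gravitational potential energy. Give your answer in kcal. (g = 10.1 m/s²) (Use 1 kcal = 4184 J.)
Convert to SI: m = 2.0 kg, h = 2.0 m
PE = mgh = (2.0)(10.1)(2.0) = 40.4 J = 0.009656 kcal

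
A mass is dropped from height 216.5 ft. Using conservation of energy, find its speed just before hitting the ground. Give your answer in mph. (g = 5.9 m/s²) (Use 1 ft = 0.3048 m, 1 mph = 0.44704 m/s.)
Convert to SI: h = 65.9892 m
mgh = ½mv² ⇒ v = √(2gh) = √(2·5.9·65.9892) = 27.9047 m/s = 62.42 mph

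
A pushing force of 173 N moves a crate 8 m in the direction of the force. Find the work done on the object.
W = F·d = (173)(8) = 1384 J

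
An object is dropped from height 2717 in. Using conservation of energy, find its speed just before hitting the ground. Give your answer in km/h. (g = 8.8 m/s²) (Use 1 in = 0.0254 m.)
Convert to SI: h = 69.0118 m
mgh = ½mv² ⇒ v = √(2gh) = √(2·8.8·69.0118) = 34.8512 m/s = 125.5 km/h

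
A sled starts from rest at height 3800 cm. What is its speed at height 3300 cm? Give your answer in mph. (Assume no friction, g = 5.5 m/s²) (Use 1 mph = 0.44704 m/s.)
Convert to SI: h₁−h₂ = 5.0 m
mgh₁ = mgh₂ + ½mv² ⇒ v = √(2g(h₁−h₂)) = √(2·5.5·5.0) = 7.4162 m/s = 16.59 mph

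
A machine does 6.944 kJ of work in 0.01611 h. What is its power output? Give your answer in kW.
Convert to SI: W = 6944.0 J, t = 57.996 s
P = W/t = 6944.0/57.996 = 119.732 W = 0.1197 kW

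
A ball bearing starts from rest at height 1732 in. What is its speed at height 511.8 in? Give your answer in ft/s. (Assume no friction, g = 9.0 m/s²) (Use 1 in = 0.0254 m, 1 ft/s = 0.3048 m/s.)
Convert to SI: h₁−h₂ = 30.9931 m
mgh₁ = mgh₂ + ½mv² ⇒ v = √(2g(h₁−h₂)) = √(2·9.0·30.9931) = 23.6194 m/s = 77.49 ft/s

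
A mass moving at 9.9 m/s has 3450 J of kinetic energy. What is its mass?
m = 2·KE/v² = 2·3450/(9.9)² = 70.4 kg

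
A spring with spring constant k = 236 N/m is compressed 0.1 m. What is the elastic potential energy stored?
PE = ½kx² = ½(236)(0.1)² = 1.18 J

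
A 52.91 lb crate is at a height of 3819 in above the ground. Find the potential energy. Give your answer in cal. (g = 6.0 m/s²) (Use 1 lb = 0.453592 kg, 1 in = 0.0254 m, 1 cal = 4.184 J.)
Convert to SI: m = 23.9996 kg, h = 97.0026 m
PE = mgh = (23.9996)(6.0)(97.0026) = 13968.1 J = 3338 cal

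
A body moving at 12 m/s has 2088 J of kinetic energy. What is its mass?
m = 2·KE/v² = 2·2088/(12)² = 29.0 kg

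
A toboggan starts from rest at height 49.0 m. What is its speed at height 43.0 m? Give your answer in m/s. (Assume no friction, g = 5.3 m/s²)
mgh₁ = mgh₂ + ½mv² ⇒ v = √(2g(h₁−h₂)) = √(2·5.3·6.0) = 7.975 m/s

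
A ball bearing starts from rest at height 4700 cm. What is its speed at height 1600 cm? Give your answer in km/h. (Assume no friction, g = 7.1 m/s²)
Convert to SI: h₁−h₂ = 31.0 m
mgh₁ = mgh₂ + ½mv² ⇒ v = √(2g(h₁−h₂)) = √(2·7.1·31.0) = 20.9809 m/s = 75.53 km/h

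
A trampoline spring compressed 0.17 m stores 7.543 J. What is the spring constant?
k = 2·PE/x² = 2·7.543/(0.17)² = 522.0 N/m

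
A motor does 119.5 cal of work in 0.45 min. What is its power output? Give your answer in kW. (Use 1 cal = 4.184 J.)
Convert to SI: W = 499.988 J, t = 27.0 s
P = W/t = 499.988/27.0 = 18.5181 W = 0.01852 kW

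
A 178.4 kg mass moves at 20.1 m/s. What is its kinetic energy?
KE = ½mv² = ½(178.4)(20.1)² = 36040 J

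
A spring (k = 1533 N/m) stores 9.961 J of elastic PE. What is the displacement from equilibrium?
x = √(2·PE/k) = √(2·9.961/1533) = 0.114 m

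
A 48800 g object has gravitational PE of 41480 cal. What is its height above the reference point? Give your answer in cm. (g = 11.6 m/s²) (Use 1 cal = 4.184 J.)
Convert to SI: m = 48.8 kg, PE = 173552 J
h = PE/(mg) = 173552/(48.8·11.6) = 306.586 m = 30660 cm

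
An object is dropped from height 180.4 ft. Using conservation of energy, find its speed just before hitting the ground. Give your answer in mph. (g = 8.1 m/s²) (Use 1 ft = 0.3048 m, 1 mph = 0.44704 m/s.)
Convert to SI: h = 54.9859 m
mgh = ½mv² ⇒ v = √(2gh) = √(2·8.1·54.9859) = 29.8458 m/s = 66.76 mph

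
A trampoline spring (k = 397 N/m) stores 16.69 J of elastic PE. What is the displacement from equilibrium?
x = √(2·PE/k) = √(2·16.69/397) = 0.29 m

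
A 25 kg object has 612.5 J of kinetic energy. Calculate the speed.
v = √(2·KE/m) = √(2·612.5/25) = 7.0 m/s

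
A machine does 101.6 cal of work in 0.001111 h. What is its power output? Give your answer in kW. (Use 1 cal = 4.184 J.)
Convert to SI: W = 425.094 J, t = 3.9996 s
P = W/t = 425.094/3.9996 = 106.284 W = 0.1063 kW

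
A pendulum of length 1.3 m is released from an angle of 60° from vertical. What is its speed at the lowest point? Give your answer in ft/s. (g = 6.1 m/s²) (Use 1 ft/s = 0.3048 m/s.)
h = L(1 − cosθ) = 1.3(1 − cos60°) = 0.65 m
v = √(2gh) = √(2·6.1·0.65) = 2.81603 m/s = 9.239 ft/s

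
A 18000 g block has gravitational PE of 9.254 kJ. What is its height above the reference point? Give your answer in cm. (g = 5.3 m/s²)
Convert to SI: m = 18.0 kg, PE = 9254.0 J
h = PE/(mg) = 9254.0/(18.0·5.3) = 97.0021 m = 9700 cm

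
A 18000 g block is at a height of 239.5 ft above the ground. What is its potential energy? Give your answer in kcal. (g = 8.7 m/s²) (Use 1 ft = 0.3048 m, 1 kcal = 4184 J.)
Convert to SI: m = 18.0 kg, h = 72.9996 m
PE = mgh = (18.0)(8.7)(72.9996) = 11431.7 J = 2.732 kcal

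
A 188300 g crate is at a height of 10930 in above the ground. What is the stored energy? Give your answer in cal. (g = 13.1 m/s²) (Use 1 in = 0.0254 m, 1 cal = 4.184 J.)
Convert to SI: m = 188.3 kg, h = 277.622 m
PE = mgh = (188.3)(13.1)(277.622) = 684819 J = 163700 cal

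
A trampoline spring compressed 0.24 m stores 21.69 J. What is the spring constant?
k = 2·PE/x² = 2·21.69/(0.24)² = 753.1 N/m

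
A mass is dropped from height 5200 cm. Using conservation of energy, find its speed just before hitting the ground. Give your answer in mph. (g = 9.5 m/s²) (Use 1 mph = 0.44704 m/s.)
Convert to SI: h = 52.0 m
mgh = ½mv² ⇒ v = √(2gh) = √(2·9.5·52.0) = 31.4325 m/s = 70.31 mph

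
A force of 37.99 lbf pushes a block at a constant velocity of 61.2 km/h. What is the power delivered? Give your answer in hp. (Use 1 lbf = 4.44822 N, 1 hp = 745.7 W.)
Convert to SI: F = 168.988 N, v = 17.0 m/s
P = Fv = (168.988)(17.0) = 2872.79 W = 3.852 hp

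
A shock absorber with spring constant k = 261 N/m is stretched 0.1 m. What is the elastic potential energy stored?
PE = ½kx² = ½(261)(0.1)² = 1.305 J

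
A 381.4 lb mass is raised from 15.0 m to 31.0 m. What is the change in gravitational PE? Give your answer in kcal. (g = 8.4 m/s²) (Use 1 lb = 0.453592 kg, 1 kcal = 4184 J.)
Convert to SI: m = 173.0 kg, Δh = 16.0 m
ΔPE = mgΔh = (173.0)(8.4)(16.0) = 23251.2 J = 5.557 kcal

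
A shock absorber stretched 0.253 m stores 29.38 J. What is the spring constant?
k = 2·PE/x² = 2·29.38/(0.253)² = 918.0 N/m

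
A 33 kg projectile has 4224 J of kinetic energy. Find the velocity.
v = √(2·KE/m) = √(2·4224/33) = 16.0 m/s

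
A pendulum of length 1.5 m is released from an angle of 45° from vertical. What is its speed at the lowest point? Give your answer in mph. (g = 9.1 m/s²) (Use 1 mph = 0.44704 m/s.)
h = L(1 − cosθ) = 1.5(1 − cos45°) = 0.43934 m
v = √(2gh) = √(2·9.1·0.43934) = 2.82772 m/s = 6.325 mph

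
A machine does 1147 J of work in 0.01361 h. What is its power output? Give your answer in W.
Convert to SI: W = 1147.0 J, t = 48.996 s
P = W/t = 1147.0/48.996 = 23.41 W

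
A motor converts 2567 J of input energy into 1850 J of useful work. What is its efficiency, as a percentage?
η = W_out/W_in = 1850/2567 = 72.07%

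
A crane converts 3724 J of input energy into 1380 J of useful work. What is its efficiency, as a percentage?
η = W_out/W_in = 1380/3724 = 37.06%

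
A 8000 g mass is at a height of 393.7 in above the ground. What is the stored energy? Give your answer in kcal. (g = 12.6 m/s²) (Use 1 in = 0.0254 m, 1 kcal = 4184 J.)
Convert to SI: m = 8.0 kg, h = 9.99998 m
PE = mgh = (8.0)(12.6)(9.99998) = 1008.0 J = 0.2409 kcal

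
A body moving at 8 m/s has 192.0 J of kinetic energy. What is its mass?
m = 2·KE/v² = 2·192.0/(8)² = 6.0 kg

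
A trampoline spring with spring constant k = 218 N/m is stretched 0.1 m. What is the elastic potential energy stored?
PE = ½kx² = ½(218)(0.1)² = 1.09 J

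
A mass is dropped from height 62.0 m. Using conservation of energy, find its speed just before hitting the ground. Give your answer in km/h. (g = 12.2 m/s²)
mgh = ½mv² ⇒ v = √(2gh) = √(2·12.2·62.0) = 38.8947 m/s = 140.0 km/h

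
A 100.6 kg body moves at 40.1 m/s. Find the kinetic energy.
KE = ½mv² = ½(100.6)(40.1)² = 80880 J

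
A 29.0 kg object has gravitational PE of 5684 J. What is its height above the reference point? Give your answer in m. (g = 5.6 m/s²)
h = PE/(mg) = 5684.0/(29.0·5.6) = 35.0 m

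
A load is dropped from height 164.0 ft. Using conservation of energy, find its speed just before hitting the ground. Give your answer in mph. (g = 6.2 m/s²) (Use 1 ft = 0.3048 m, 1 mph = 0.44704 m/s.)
Convert to SI: h = 49.9872 m
mgh = ½mv² ⇒ v = √(2gh) = √(2·6.2·49.9872) = 24.8966 m/s = 55.69 mph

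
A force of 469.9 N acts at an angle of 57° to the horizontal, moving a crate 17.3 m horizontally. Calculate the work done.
W = F·d·cosθ = (469.9)(17.3)cos(57°) = 4428 J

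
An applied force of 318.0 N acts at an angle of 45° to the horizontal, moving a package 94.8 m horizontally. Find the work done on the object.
W = F·d·cosθ = (318.0)(94.8)cos(45°) = 21320 J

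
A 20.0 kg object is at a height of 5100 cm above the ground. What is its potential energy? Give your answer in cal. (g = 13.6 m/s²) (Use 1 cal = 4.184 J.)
Convert to SI: m = 20.0 kg, h = 51.0 m
PE = mgh = (20.0)(13.6)(51.0) = 13872.0 J = 3315 cal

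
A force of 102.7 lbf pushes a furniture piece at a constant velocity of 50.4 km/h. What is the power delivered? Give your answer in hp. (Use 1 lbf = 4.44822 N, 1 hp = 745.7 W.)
Convert to SI: F = 456.832 N, v = 14.0 m/s
P = Fv = (456.832)(14.0) = 6395.65 W = 8.577 hp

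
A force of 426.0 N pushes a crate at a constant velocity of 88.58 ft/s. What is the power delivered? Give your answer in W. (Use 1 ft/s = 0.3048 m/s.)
Convert to SI: F = 426.0 N, v = 26.9992 m/s
P = Fv = (426.0)(26.9992) = 11500 W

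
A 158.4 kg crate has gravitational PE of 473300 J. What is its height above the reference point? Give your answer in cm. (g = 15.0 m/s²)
h = PE/(mg) = 473300/(158.4·15.0) = 199.2 m = 19920 cm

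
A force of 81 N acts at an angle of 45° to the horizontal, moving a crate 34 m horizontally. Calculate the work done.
W = F·d·cosθ = (81)(34)cos(45°) = 1947 J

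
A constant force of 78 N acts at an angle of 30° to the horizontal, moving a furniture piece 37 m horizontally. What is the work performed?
W = F·d·cosθ = (78)(37)cos(30°) = 2499 J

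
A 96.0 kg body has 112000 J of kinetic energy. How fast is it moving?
v = √(2·KE/m) = √(2·112000/96.0) = 48.3 m/s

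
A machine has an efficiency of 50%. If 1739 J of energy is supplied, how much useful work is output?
W_out = η·W_in = 0.5·1739 = 869.5 J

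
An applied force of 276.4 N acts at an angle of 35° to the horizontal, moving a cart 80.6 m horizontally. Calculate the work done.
W = F·d·cosθ = (276.4)(80.6)cos(35°) = 18250 J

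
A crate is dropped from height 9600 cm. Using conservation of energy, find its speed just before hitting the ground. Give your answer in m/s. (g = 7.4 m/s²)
Convert to SI: h = 96.0 m
mgh = ½mv² ⇒ v = √(2gh) = √(2·7.4·96.0) = 37.69 m/s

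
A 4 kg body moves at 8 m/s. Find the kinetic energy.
KE = ½mv² = ½(4)(8)² = 128.0 J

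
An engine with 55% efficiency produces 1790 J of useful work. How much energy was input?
W_in = W_out/η = 1790/0.55 = 3255 J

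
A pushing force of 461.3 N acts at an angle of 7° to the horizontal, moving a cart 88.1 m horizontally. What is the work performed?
W = F·d·cosθ = (461.3)(88.1)cos(7°) = 40340 J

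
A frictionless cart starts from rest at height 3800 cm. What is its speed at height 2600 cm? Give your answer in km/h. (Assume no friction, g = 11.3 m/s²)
Convert to SI: h₁−h₂ = 12.0 m
mgh₁ = mgh₂ + ½mv² ⇒ v = √(2g(h₁−h₂)) = √(2·11.3·12.0) = 16.4682 m/s = 59.29 km/h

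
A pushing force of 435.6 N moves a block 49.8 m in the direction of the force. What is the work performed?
W = F·d = (435.6)(49.8) = 21690 J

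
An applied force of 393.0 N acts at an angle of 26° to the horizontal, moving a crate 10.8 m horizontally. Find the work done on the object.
W = F·d·cosθ = (393.0)(10.8)cos(26°) = 3815 J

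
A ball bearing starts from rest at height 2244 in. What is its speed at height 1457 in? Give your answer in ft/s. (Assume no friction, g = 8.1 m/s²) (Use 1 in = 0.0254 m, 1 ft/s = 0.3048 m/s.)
Convert to SI: h₁−h₂ = 19.9898 m
mgh₁ = mgh₂ + ½mv² ⇒ v = √(2g(h₁−h₂)) = √(2·8.1·19.9898) = 17.9954 m/s = 59.04 ft/s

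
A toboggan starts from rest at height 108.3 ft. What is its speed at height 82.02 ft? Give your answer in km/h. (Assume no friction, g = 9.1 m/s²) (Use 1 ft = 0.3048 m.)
Convert to SI: h₁−h₂ = 8.01014 m
mgh₁ = mgh₂ + ½mv² ⇒ v = √(2g(h₁−h₂)) = √(2·9.1·8.01014) = 12.0741 m/s = 43.47 km/h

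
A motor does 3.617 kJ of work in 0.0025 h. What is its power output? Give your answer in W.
Convert to SI: W = 3617.0 J, t = 9.0 s
P = W/t = 3617.0/9.0 = 401.9 W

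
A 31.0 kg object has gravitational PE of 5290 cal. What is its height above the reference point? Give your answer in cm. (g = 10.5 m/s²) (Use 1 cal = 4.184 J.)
Convert to SI: m = 31.0 kg, PE = 22133.4 J
h = PE/(mg) = 22133.4/(31.0·10.5) = 67.998 m = 6800 cm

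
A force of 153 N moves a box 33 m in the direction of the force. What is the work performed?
W = F·d = (153)(33) = 5049 J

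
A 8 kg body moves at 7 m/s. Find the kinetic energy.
KE = ½mv² = ½(8)(7)² = 196.0 J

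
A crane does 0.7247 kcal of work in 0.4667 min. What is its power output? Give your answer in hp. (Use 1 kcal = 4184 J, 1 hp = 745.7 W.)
Convert to SI: W = 3032.14 J, t = 28.002 s
P = W/t = 3032.14/28.002 = 108.283 W = 0.1452 hp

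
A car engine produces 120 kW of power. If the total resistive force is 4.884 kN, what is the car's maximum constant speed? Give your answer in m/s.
Convert to SI: F = 4884.0 N
P = Fv ⇒ v = P/F = 120000 W/4884.0 N = 24.57 m/s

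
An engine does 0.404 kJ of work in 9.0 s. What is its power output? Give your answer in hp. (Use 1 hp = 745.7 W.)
Convert to SI: W = 404.0 J, t = 9.0 s
P = W/t = 404.0/9.0 = 44.8889 W = 0.0602 hp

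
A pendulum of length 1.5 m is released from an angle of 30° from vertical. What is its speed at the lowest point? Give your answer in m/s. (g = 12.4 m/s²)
h = L(1 − cosθ) = 1.5(1 − cos30°) = 0.200962 m
v = √(2gh) = √(2·12.4·0.200962) = 2.232 m/s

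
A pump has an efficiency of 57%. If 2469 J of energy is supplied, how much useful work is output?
W_out = η·W_in = 0.57·2469 = 1407.33 J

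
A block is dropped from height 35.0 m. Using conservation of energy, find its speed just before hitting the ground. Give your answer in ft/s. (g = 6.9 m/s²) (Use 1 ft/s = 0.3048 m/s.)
mgh = ½mv² ⇒ v = √(2gh) = √(2·6.9·35.0) = 21.9773 m/s = 72.1 ft/s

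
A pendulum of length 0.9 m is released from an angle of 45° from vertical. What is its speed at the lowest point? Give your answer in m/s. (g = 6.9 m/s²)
h = L(1 − cosθ) = 0.9(1 − cos45°) = 0.263604 m
v = √(2gh) = √(2·6.9·0.263604) = 1.907 m/s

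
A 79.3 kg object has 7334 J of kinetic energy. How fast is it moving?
v = √(2·KE/m) = √(2·7334/79.3) = 13.6 m/s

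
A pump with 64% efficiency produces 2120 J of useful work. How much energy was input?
W_in = W_out/η = 2120/0.64 = 3313 J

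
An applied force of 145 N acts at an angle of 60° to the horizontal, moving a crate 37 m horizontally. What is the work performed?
W = F·d·cosθ = (145)(37)cos(60°) = 2683 J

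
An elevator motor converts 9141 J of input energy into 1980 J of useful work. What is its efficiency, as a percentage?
η = W_out/W_in = 1980/9141 = 21.66%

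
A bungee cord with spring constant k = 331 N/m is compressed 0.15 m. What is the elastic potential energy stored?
PE = ½kx² = ½(331)(0.15)² = 3.724 J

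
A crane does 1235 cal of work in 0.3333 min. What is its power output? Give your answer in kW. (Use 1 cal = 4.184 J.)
Convert to SI: W = 5167.24 J, t = 19.998 s
P = W/t = 5167.24/19.998 = 258.388 W = 0.2584 kW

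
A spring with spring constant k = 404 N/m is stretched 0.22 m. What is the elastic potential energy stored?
PE = ½kx² = ½(404)(0.22)² = 9.777 J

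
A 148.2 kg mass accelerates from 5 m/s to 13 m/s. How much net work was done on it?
W = ΔKE = ½m(v₂² − v₁²) = ½(148.2)(13² − 5²) = 10670.4 J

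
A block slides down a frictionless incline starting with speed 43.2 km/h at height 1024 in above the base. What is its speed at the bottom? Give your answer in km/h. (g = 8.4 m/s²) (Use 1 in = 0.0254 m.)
Convert to SI: v₀ = 12.0 m/s, h = 26.0096 m
½mv₀² + mgh = ½mv² ⇒ v = √(v₀² + 2gh) = √(12.0² + 2·8.4·26.0096) = 24.1031 m/s = 86.77 km/h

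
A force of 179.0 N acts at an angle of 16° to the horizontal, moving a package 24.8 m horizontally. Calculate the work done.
W = F·d·cosθ = (179.0)(24.8)cos(16°) = 4267 J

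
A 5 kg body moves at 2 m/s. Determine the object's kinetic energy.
KE = ½mv² = ½(5)(2)² = 10.0 J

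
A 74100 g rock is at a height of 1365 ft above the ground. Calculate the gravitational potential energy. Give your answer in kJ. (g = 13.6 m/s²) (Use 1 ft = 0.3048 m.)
Convert to SI: m = 74.1 kg, h = 416.052 m
PE = mgh = (74.1)(13.6)(416.052) = 419281 J = 419.3 kJ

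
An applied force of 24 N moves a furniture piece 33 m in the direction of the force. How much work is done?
W = F·d = (24)(33) = 792.0 J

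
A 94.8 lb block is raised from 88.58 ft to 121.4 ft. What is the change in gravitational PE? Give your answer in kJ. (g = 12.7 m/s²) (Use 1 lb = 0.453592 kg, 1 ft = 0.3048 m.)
Convert to SI: m = 43.0005 kg, Δh = 10.0035 m
ΔPE = mgΔh = (43.0005)(12.7)(10.0035) = 5463.0 J = 5.463 kJ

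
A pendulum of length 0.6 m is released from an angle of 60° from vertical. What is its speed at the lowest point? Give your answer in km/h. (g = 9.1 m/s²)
h = L(1 − cosθ) = 0.6(1 − cos60°) = 0.3 m
v = √(2gh) = √(2·9.1·0.3) = 2.33666 m/s = 8.412 km/h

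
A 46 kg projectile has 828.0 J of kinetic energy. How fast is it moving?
v = √(2·KE/m) = √(2·828.0/46) = 6.0 m/s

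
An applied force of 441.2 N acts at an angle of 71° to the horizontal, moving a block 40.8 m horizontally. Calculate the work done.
W = F·d·cosθ = (441.2)(40.8)cos(71°) = 5861 J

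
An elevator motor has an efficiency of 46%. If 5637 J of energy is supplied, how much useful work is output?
W_out = η·W_in = 0.46·5637 = 2593.02 J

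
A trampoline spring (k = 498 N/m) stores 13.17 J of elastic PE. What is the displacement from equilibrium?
x = √(2·PE/k) = √(2·13.17/498) = 0.23 m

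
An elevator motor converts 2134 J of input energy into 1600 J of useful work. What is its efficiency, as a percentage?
η = W_out/W_in = 1600/2134 = 74.98%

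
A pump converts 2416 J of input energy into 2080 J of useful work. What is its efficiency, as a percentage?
η = W_out/W_in = 2080/2416 = 86.09%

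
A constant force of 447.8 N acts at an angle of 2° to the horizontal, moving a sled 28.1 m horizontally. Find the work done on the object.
W = F·d·cosθ = (447.8)(28.1)cos(2°) = 12580 J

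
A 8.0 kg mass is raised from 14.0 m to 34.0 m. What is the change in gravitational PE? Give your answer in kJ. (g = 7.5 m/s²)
ΔPE = mgΔh = (8.0)(7.5)(20.0) = 1200.0 J = 1.2 kJ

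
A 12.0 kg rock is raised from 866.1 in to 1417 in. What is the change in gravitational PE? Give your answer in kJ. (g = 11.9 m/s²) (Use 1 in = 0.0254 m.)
Convert to SI: m = 12.0 kg, Δh = 13.9929 m
ΔPE = mgΔh = (12.0)(11.9)(13.9929) = 1998.18 J = 1.998 kJ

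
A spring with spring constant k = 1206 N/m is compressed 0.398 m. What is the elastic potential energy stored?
PE = ½kx² = ½(1206)(0.398)² = 95.52 J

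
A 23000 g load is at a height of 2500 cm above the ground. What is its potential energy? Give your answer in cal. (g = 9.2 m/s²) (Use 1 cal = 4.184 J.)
Convert to SI: m = 23.0 kg, h = 25.0 m
PE = mgh = (23.0)(9.2)(25.0) = 5290.0 J = 1264 cal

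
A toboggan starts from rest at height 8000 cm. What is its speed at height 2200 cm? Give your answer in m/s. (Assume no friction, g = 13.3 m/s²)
Convert to SI: h₁−h₂ = 58.0 m
mgh₁ = mgh₂ + ½mv² ⇒ v = √(2g(h₁−h₂)) = √(2·13.3·58.0) = 39.28 m/s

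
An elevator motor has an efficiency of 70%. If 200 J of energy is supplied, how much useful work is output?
W_out = η·W_in = 0.7·200 = 140.0 J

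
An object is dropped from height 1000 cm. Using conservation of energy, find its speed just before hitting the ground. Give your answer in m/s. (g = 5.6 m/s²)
Convert to SI: h = 10.0 m
mgh = ½mv² ⇒ v = √(2gh) = √(2·5.6·10.0) = 10.58 m/s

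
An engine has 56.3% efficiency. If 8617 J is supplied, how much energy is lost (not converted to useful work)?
W_lost = W_in(1 − η) = 8617·(1 − 0.563) = 3766 J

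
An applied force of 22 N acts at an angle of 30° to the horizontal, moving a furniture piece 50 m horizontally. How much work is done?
W = F·d·cosθ = (22)(50)cos(30°) = 952.6 J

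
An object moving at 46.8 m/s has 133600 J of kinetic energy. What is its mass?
m = 2·KE/v² = 2·133600/(46.8)² = 122.0 kg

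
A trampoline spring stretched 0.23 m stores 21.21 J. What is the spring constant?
k = 2·PE/x² = 2·21.21/(0.23)² = 801.9 N/m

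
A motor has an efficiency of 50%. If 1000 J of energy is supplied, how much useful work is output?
W_out = η·W_in = 0.5·1000 = 500.0 J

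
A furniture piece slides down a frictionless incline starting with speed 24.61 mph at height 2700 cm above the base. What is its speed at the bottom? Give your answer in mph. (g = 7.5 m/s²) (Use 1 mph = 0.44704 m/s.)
Convert to SI: v₀ = 11.0017 m/s, h = 27.0 m
½mv₀² + mgh = ½mv² ⇒ v = √(v₀² + 2gh) = √(11.0017² + 2·7.5·27.0) = 22.9355 m/s = 51.31 mph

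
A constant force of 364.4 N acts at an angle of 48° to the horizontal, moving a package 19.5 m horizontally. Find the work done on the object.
W = F·d·cosθ = (364.4)(19.5)cos(48°) = 4755 J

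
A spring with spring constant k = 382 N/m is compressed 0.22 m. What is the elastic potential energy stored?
PE = ½kx² = ½(382)(0.22)² = 9.244 J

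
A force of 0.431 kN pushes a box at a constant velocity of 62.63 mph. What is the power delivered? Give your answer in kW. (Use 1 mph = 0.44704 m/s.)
Convert to SI: F = 431.0 N, v = 27.9981 m/s
P = Fv = (431.0)(27.9981) = 12067.2 W = 12.07 kW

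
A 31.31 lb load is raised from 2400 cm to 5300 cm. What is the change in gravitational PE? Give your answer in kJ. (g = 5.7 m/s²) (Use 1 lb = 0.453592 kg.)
Convert to SI: m = 14.202 kg, Δh = 29.0 m
ΔPE = mgΔh = (14.202)(5.7)(29.0) = 2347.58 J = 2.348 kJ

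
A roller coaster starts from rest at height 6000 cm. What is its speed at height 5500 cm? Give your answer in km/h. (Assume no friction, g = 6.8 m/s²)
Convert to SI: h₁−h₂ = 5.0 m
mgh₁ = mgh₂ + ½mv² ⇒ v = √(2g(h₁−h₂)) = √(2·6.8·5.0) = 8.24621 m/s = 29.69 km/h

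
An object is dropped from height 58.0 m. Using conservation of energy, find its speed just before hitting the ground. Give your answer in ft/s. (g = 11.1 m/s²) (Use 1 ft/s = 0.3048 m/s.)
mgh = ½mv² ⇒ v = √(2gh) = √(2·11.1·58.0) = 35.8831 m/s = 117.7 ft/s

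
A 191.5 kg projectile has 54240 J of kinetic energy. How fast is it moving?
v = √(2·KE/m) = √(2·54240/191.5) = 23.8 m/s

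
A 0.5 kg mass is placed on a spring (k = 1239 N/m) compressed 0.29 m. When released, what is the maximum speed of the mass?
½kx² = ½mv² ⇒ v = x√(k/m) = (0.29)√(1239/0.5) = 14.44 m/s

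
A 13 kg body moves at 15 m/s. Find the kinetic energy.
KE = ½mv² = ½(13)(15)² = 1462.5 J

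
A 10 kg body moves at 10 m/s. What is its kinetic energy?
KE = ½mv² = ½(10)(10)² = 500.0 J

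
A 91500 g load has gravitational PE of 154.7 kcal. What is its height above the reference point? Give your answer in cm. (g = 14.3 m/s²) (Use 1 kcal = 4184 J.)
Convert to SI: m = 91.5 kg, PE = 647265 J
h = PE/(mg) = 647265/(91.5·14.3) = 494.681 m = 49470 cm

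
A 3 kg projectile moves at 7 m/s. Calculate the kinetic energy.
KE = ½mv² = ½(3)(7)² = 73.5 J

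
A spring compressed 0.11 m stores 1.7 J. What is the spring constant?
k = 2·PE/x² = 2·1.7/(0.11)² = 281.0 N/m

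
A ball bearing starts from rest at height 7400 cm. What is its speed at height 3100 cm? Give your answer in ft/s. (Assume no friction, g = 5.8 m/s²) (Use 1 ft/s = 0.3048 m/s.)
Convert to SI: h₁−h₂ = 43.0 m
mgh₁ = mgh₂ + ½mv² ⇒ v = √(2g(h₁−h₂)) = √(2·5.8·43.0) = 22.3338 m/s = 73.27 ft/s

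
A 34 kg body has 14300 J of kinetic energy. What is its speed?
v = √(2·KE/m) = √(2·14300/34) = 29.0 m/s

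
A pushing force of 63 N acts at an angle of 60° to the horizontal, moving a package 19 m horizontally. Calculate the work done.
W = F·d·cosθ = (63)(19)cos(60°) = 598.5 J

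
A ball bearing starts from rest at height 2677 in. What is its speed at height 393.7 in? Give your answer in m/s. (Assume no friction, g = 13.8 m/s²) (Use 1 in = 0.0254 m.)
Convert to SI: h₁−h₂ = 57.9958 m
mgh₁ = mgh₂ + ½mv² ⇒ v = √(2g(h₁−h₂)) = √(2·13.8·57.9958) = 40.01 m/s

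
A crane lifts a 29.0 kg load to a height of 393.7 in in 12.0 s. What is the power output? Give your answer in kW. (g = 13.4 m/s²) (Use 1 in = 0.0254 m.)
Convert to SI: m = 29.0 kg, h = 9.99998 m, t = 12.0 s
P = mgh/t = (29.0)(13.4)(9.99998)/12.0 = 323.833 W = 0.3238 kW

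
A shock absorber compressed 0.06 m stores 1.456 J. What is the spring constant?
k = 2·PE/x² = 2·1.456/(0.06)² = 808.9 N/m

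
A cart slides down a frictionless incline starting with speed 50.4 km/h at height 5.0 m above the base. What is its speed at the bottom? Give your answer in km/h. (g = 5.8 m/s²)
Convert to SI: v₀ = 14.0 m/s, h = 5.0 m
½mv₀² + mgh = ½mv² ⇒ v = √(v₀² + 2gh) = √(14.0² + 2·5.8·5.0) = 15.9374 m/s = 57.37 km/h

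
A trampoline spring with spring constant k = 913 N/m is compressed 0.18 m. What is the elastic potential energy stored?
PE = ½kx² = ½(913)(0.18)² = 14.79 J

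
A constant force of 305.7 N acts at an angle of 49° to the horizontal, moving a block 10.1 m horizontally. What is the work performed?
W = F·d·cosθ = (305.7)(10.1)cos(49°) = 2026 J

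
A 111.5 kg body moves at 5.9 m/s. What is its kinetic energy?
KE = ½mv² = ½(111.5)(5.9)² = 1941 J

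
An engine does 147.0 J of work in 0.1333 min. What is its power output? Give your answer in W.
Convert to SI: W = 147.0 J, t = 7.998 s
P = W/t = 147.0/7.998 = 18.38 W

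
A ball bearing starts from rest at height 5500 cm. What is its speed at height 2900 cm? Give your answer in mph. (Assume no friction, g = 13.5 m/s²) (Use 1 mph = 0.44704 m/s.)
Convert to SI: h₁−h₂ = 26.0 m
mgh₁ = mgh₂ + ½mv² ⇒ v = √(2g(h₁−h₂)) = √(2·13.5·26.0) = 26.4953 m/s = 59.27 mph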